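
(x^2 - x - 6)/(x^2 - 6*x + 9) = (x + 2)/(x - 3)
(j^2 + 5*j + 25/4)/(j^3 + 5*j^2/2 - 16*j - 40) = (j + 5/2)/(j^2 - 16)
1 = 1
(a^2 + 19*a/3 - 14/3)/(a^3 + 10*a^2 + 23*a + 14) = (a - 2/3)/(a^2 + 3*a + 2)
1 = 1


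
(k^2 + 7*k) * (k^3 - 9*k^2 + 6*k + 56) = k^5 - 2*k^4 - 57*k^3 + 98*k^2 + 392*k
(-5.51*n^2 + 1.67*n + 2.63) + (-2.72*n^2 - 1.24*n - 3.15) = -8.23*n^2 + 0.43*n - 0.52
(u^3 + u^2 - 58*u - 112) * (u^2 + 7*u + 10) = u^5 + 8*u^4 - 41*u^3 - 508*u^2 - 1364*u - 1120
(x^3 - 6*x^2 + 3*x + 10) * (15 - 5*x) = -5*x^4 + 45*x^3 - 105*x^2 - 5*x + 150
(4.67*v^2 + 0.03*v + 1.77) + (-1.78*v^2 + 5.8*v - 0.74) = 2.89*v^2 + 5.83*v + 1.03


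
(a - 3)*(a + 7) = a^2 + 4*a - 21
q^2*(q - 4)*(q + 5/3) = q^4 - 7*q^3/3 - 20*q^2/3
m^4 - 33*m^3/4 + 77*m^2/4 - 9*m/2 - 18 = (m - 4)*(m - 3)*(m - 2)*(m + 3/4)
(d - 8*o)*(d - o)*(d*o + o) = d^3*o - 9*d^2*o^2 + d^2*o + 8*d*o^3 - 9*d*o^2 + 8*o^3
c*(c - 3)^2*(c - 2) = c^4 - 8*c^3 + 21*c^2 - 18*c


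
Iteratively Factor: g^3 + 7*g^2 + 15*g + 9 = (g + 3)*(g^2 + 4*g + 3) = (g + 3)^2*(g + 1)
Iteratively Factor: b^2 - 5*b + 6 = (b - 3)*(b - 2)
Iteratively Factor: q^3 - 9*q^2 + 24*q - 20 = (q - 2)*(q^2 - 7*q + 10) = (q - 2)^2*(q - 5)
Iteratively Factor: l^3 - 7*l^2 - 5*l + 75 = (l + 3)*(l^2 - 10*l + 25) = (l - 5)*(l + 3)*(l - 5)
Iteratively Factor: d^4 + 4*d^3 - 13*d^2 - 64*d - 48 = (d + 4)*(d^3 - 13*d - 12) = (d + 3)*(d + 4)*(d^2 - 3*d - 4) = (d + 1)*(d + 3)*(d + 4)*(d - 4)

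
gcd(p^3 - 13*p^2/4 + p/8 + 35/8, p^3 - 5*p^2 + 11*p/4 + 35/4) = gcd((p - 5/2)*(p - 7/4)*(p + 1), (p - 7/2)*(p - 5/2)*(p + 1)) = p^2 - 3*p/2 - 5/2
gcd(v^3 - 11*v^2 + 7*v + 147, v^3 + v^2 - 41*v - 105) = v^2 - 4*v - 21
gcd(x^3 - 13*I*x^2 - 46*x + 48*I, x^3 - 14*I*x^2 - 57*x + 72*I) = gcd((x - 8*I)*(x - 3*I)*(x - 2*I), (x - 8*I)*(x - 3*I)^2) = x^2 - 11*I*x - 24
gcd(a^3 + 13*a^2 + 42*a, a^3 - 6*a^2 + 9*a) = a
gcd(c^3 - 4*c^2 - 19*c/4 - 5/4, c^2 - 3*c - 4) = 1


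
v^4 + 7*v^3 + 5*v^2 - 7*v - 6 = (v - 1)*(v + 1)^2*(v + 6)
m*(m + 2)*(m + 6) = m^3 + 8*m^2 + 12*m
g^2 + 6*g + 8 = (g + 2)*(g + 4)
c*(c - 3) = c^2 - 3*c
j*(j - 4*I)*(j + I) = j^3 - 3*I*j^2 + 4*j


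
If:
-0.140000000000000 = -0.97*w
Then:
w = 0.14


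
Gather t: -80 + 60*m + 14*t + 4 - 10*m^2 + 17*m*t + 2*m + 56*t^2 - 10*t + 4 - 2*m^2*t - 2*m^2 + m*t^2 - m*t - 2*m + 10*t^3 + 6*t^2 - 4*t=-12*m^2 + 60*m + 10*t^3 + t^2*(m + 62) + t*(-2*m^2 + 16*m) - 72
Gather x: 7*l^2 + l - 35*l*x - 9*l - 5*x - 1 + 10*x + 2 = 7*l^2 - 8*l + x*(5 - 35*l) + 1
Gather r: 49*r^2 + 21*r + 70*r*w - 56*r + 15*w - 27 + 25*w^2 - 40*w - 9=49*r^2 + r*(70*w - 35) + 25*w^2 - 25*w - 36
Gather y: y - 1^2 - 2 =y - 3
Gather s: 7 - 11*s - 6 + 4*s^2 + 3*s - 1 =4*s^2 - 8*s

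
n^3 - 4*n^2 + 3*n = n*(n - 3)*(n - 1)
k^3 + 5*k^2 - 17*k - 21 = (k - 3)*(k + 1)*(k + 7)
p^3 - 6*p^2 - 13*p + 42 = (p - 7)*(p - 2)*(p + 3)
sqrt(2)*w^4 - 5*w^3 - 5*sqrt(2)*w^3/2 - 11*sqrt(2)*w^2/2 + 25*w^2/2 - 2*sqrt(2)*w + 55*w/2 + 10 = (w - 4)*(w + 1/2)*(w - 5*sqrt(2)/2)*(sqrt(2)*w + sqrt(2))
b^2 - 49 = (b - 7)*(b + 7)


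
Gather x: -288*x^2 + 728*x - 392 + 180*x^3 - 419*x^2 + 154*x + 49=180*x^3 - 707*x^2 + 882*x - 343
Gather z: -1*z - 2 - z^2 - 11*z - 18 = -z^2 - 12*z - 20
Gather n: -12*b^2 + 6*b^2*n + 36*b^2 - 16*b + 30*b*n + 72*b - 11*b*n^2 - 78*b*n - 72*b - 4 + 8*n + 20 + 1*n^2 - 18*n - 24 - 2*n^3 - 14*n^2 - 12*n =24*b^2 - 16*b - 2*n^3 + n^2*(-11*b - 13) + n*(6*b^2 - 48*b - 22) - 8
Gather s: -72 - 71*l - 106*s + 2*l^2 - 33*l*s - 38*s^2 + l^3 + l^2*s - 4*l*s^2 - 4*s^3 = l^3 + 2*l^2 - 71*l - 4*s^3 + s^2*(-4*l - 38) + s*(l^2 - 33*l - 106) - 72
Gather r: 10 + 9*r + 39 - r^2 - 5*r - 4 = -r^2 + 4*r + 45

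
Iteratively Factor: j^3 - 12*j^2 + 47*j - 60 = (j - 3)*(j^2 - 9*j + 20) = (j - 4)*(j - 3)*(j - 5)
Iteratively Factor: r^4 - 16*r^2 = (r)*(r^3 - 16*r) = r*(r + 4)*(r^2 - 4*r) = r*(r - 4)*(r + 4)*(r)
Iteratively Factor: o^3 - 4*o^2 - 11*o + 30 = (o - 5)*(o^2 + o - 6) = (o - 5)*(o + 3)*(o - 2)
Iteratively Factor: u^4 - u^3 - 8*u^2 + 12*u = (u - 2)*(u^3 + u^2 - 6*u) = (u - 2)*(u + 3)*(u^2 - 2*u) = u*(u - 2)*(u + 3)*(u - 2)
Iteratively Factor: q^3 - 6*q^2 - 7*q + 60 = (q - 4)*(q^2 - 2*q - 15) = (q - 5)*(q - 4)*(q + 3)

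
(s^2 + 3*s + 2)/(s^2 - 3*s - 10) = (s + 1)/(s - 5)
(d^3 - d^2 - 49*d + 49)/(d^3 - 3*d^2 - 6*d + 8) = (d^2 - 49)/(d^2 - 2*d - 8)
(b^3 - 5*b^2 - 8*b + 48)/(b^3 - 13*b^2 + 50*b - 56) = (b^2 - b - 12)/(b^2 - 9*b + 14)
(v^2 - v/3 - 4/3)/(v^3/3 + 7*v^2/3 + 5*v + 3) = (3*v - 4)/(v^2 + 6*v + 9)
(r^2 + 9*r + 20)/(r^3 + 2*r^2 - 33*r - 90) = (r + 4)/(r^2 - 3*r - 18)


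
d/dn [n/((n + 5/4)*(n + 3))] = 4*(15 - 4*n^2)/(16*n^4 + 136*n^3 + 409*n^2 + 510*n + 225)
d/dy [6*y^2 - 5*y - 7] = 12*y - 5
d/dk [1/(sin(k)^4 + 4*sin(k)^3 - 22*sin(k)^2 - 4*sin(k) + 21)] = 4*(-sin(k)^3 - 3*sin(k)^2 + 11*sin(k) + 1)/((sin(k) - 3)^2*(sin(k) + 7)^2*cos(k)^3)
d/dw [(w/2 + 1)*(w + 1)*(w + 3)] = 3*w^2/2 + 6*w + 11/2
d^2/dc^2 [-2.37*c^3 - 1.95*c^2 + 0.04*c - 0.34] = -14.22*c - 3.9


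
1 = 1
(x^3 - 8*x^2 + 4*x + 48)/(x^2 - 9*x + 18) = (x^2 - 2*x - 8)/(x - 3)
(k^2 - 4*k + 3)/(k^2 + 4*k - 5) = (k - 3)/(k + 5)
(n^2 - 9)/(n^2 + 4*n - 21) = (n + 3)/(n + 7)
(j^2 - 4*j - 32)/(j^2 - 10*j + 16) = (j + 4)/(j - 2)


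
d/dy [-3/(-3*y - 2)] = -9/(3*y + 2)^2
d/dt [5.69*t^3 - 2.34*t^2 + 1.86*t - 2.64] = 17.07*t^2 - 4.68*t + 1.86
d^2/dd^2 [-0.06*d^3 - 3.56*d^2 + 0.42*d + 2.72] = -0.36*d - 7.12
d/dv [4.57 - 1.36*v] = -1.36000000000000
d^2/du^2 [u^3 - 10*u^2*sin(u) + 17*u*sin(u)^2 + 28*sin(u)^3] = 10*u^2*sin(u) - 40*u*cos(u) + 34*u*cos(2*u) + 6*u - 41*sin(u) + 34*sin(2*u) + 63*sin(3*u)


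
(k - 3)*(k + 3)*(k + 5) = k^3 + 5*k^2 - 9*k - 45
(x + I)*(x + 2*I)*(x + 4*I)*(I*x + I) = I*x^4 - 7*x^3 + I*x^3 - 7*x^2 - 14*I*x^2 + 8*x - 14*I*x + 8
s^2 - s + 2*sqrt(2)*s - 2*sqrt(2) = (s - 1)*(s + 2*sqrt(2))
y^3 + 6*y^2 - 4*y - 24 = (y - 2)*(y + 2)*(y + 6)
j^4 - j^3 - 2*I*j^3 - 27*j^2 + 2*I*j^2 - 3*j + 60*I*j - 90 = (j - 6)*(j + 5)*(j - 3*I)*(j + I)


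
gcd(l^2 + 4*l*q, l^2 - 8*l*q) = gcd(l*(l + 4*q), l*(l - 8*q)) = l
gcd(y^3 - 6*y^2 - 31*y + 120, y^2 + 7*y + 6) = 1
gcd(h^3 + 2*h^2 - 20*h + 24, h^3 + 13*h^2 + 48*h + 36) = h + 6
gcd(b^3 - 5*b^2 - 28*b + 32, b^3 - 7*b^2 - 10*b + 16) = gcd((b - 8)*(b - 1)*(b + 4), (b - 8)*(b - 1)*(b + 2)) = b^2 - 9*b + 8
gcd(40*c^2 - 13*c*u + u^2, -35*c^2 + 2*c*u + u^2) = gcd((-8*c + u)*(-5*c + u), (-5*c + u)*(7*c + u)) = -5*c + u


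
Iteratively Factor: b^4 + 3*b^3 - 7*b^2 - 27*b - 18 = (b + 2)*(b^3 + b^2 - 9*b - 9) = (b + 1)*(b + 2)*(b^2 - 9) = (b - 3)*(b + 1)*(b + 2)*(b + 3)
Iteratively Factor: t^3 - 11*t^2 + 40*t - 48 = (t - 3)*(t^2 - 8*t + 16) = (t - 4)*(t - 3)*(t - 4)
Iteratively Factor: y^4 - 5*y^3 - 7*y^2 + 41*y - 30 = (y - 1)*(y^3 - 4*y^2 - 11*y + 30) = (y - 2)*(y - 1)*(y^2 - 2*y - 15) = (y - 5)*(y - 2)*(y - 1)*(y + 3)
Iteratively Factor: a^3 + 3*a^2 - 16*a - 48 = (a - 4)*(a^2 + 7*a + 12) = (a - 4)*(a + 3)*(a + 4)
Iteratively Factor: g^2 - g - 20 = (g + 4)*(g - 5)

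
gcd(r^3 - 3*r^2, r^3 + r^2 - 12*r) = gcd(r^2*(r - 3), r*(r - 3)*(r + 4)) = r^2 - 3*r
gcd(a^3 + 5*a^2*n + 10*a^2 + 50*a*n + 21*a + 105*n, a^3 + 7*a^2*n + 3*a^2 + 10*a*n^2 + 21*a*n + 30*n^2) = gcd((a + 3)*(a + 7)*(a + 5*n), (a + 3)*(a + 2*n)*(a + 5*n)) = a^2 + 5*a*n + 3*a + 15*n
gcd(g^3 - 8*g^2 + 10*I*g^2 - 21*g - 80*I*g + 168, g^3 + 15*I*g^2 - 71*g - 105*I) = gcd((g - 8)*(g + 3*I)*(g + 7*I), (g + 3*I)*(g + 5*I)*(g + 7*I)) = g^2 + 10*I*g - 21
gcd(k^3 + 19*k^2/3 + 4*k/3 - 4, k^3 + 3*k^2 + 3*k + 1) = k + 1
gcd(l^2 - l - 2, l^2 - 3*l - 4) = l + 1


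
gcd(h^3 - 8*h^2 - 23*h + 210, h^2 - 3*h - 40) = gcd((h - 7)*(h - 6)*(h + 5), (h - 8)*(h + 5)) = h + 5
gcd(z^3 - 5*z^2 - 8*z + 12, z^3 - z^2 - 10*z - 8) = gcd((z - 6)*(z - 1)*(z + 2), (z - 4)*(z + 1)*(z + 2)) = z + 2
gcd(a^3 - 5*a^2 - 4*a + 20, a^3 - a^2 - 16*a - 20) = a^2 - 3*a - 10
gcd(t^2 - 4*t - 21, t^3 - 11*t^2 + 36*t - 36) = 1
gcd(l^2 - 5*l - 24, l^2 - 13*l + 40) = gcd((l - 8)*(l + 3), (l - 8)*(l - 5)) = l - 8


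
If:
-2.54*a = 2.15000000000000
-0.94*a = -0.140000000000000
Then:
No Solution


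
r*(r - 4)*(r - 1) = r^3 - 5*r^2 + 4*r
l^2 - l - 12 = (l - 4)*(l + 3)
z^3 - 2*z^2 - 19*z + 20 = (z - 5)*(z - 1)*(z + 4)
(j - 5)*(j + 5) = j^2 - 25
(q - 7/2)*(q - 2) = q^2 - 11*q/2 + 7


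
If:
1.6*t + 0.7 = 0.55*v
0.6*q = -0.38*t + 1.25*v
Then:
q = 1.865625*v + 0.277083333333333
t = 0.34375*v - 0.4375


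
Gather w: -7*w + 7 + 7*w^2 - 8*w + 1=7*w^2 - 15*w + 8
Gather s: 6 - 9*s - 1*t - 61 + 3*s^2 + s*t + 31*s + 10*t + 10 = 3*s^2 + s*(t + 22) + 9*t - 45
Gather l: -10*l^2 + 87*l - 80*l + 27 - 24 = -10*l^2 + 7*l + 3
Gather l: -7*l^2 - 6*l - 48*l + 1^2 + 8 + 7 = -7*l^2 - 54*l + 16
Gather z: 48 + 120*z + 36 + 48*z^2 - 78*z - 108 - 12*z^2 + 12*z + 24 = 36*z^2 + 54*z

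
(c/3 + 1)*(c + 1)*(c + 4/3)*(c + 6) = c^4/3 + 34*c^3/9 + 121*c^2/9 + 18*c + 8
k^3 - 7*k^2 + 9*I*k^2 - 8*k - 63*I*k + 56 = (k - 7)*(k + I)*(k + 8*I)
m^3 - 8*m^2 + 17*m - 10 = (m - 5)*(m - 2)*(m - 1)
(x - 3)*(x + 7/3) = x^2 - 2*x/3 - 7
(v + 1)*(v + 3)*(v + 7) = v^3 + 11*v^2 + 31*v + 21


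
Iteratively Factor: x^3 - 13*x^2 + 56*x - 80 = (x - 4)*(x^2 - 9*x + 20) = (x - 5)*(x - 4)*(x - 4)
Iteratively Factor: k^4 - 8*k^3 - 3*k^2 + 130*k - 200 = (k - 5)*(k^3 - 3*k^2 - 18*k + 40) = (k - 5)^2*(k^2 + 2*k - 8) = (k - 5)^2*(k + 4)*(k - 2)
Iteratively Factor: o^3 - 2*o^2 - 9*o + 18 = (o + 3)*(o^2 - 5*o + 6) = (o - 2)*(o + 3)*(o - 3)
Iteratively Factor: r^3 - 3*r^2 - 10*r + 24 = (r - 2)*(r^2 - r - 12) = (r - 2)*(r + 3)*(r - 4)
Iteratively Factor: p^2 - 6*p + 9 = (p - 3)*(p - 3)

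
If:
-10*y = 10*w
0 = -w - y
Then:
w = -y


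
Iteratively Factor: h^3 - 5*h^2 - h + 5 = (h - 5)*(h^2 - 1) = (h - 5)*(h - 1)*(h + 1)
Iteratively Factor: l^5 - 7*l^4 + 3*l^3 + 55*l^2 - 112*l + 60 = (l - 2)*(l^4 - 5*l^3 - 7*l^2 + 41*l - 30) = (l - 2)*(l - 1)*(l^3 - 4*l^2 - 11*l + 30) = (l - 5)*(l - 2)*(l - 1)*(l^2 + l - 6) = (l - 5)*(l - 2)*(l - 1)*(l + 3)*(l - 2)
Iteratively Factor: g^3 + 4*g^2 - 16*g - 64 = (g + 4)*(g^2 - 16) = (g - 4)*(g + 4)*(g + 4)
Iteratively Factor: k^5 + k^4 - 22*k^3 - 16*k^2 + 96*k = (k - 4)*(k^4 + 5*k^3 - 2*k^2 - 24*k) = k*(k - 4)*(k^3 + 5*k^2 - 2*k - 24) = k*(k - 4)*(k + 3)*(k^2 + 2*k - 8) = k*(k - 4)*(k - 2)*(k + 3)*(k + 4)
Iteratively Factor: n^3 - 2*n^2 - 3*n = (n)*(n^2 - 2*n - 3) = n*(n + 1)*(n - 3)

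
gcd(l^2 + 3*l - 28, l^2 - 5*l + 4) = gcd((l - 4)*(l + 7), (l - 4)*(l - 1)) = l - 4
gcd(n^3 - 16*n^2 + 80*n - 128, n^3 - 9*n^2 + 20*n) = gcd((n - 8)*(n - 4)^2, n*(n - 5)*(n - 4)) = n - 4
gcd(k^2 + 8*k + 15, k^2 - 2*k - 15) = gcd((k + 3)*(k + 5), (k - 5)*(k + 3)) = k + 3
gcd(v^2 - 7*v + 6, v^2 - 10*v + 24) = v - 6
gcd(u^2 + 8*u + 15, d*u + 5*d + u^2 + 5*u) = u + 5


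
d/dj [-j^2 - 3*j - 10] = -2*j - 3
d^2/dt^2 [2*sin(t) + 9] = -2*sin(t)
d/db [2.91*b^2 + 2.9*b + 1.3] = 5.82*b + 2.9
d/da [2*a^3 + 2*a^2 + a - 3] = 6*a^2 + 4*a + 1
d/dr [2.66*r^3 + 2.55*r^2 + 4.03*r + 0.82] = 7.98*r^2 + 5.1*r + 4.03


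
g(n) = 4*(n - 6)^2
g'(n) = 8*n - 48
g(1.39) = 85.01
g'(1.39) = -36.88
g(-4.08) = 406.43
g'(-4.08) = -80.64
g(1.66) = 75.34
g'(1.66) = -34.72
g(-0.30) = 158.76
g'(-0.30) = -50.40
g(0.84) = 106.50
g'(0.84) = -41.28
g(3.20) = 31.36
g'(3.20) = -22.40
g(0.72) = 111.51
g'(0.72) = -42.24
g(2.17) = 58.68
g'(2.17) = -30.64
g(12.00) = 144.00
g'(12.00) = 48.00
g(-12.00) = 1296.00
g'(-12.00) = -144.00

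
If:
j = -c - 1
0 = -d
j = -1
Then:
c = 0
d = 0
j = -1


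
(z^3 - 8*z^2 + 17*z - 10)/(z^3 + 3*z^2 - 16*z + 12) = (z - 5)/(z + 6)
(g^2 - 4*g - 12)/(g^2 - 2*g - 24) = (g + 2)/(g + 4)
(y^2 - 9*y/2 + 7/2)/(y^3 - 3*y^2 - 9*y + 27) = (2*y^2 - 9*y + 7)/(2*(y^3 - 3*y^2 - 9*y + 27))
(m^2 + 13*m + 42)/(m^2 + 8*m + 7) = (m + 6)/(m + 1)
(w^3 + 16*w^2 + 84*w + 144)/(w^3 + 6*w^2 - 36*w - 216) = (w + 4)/(w - 6)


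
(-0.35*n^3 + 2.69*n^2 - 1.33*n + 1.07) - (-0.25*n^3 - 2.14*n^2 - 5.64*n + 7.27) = -0.1*n^3 + 4.83*n^2 + 4.31*n - 6.2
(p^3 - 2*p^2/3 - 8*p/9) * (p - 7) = p^4 - 23*p^3/3 + 34*p^2/9 + 56*p/9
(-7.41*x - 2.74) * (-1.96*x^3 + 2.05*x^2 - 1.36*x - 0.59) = 14.5236*x^4 - 9.8201*x^3 + 4.4606*x^2 + 8.0983*x + 1.6166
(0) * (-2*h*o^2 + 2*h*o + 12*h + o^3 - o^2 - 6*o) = 0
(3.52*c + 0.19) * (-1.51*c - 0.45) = -5.3152*c^2 - 1.8709*c - 0.0855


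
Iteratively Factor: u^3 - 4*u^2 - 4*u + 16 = (u + 2)*(u^2 - 6*u + 8) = (u - 4)*(u + 2)*(u - 2)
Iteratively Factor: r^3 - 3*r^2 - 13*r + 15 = (r + 3)*(r^2 - 6*r + 5) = (r - 1)*(r + 3)*(r - 5)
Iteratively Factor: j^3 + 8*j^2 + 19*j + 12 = (j + 1)*(j^2 + 7*j + 12) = (j + 1)*(j + 3)*(j + 4)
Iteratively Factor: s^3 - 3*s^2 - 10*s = (s - 5)*(s^2 + 2*s) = s*(s - 5)*(s + 2)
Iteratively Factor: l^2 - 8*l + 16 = (l - 4)*(l - 4)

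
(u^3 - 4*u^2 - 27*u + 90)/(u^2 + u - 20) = (u^2 - 9*u + 18)/(u - 4)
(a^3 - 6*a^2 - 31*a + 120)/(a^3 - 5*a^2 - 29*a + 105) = (a - 8)/(a - 7)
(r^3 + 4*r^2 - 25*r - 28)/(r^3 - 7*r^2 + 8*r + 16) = (r + 7)/(r - 4)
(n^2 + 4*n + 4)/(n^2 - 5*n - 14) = (n + 2)/(n - 7)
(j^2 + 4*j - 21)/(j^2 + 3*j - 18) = (j + 7)/(j + 6)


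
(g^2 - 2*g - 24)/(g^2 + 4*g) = (g - 6)/g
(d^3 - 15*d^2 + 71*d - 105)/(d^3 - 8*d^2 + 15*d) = (d - 7)/d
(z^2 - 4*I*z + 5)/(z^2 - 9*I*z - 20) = (z + I)/(z - 4*I)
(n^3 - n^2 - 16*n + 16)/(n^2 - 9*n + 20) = (n^2 + 3*n - 4)/(n - 5)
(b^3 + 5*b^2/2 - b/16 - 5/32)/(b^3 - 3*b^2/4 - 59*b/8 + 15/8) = (b + 1/4)/(b - 3)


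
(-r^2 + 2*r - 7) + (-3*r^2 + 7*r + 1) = -4*r^2 + 9*r - 6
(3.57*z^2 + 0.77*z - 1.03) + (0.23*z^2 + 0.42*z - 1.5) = 3.8*z^2 + 1.19*z - 2.53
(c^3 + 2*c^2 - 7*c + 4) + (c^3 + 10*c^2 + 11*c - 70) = 2*c^3 + 12*c^2 + 4*c - 66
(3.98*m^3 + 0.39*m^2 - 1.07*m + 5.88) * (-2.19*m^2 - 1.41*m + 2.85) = -8.7162*m^5 - 6.4659*m^4 + 13.1364*m^3 - 10.257*m^2 - 11.3403*m + 16.758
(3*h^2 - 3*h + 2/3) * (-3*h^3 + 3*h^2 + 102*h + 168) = -9*h^5 + 18*h^4 + 295*h^3 + 200*h^2 - 436*h + 112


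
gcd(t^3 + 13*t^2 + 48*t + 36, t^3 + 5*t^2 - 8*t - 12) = t^2 + 7*t + 6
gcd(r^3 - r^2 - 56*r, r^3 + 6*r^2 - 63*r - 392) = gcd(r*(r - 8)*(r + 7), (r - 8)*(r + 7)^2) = r^2 - r - 56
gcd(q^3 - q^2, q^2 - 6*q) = q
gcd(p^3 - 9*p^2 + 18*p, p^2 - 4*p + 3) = p - 3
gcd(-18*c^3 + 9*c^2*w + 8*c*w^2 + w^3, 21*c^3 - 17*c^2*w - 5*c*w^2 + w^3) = -3*c^2 + 2*c*w + w^2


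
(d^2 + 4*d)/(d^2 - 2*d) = (d + 4)/(d - 2)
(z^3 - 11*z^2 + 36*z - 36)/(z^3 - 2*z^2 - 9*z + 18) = (z - 6)/(z + 3)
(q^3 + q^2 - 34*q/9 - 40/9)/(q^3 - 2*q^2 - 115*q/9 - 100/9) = (q - 2)/(q - 5)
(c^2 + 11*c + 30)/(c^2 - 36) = (c + 5)/(c - 6)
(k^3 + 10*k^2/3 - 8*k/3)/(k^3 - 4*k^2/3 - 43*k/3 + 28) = k*(3*k - 2)/(3*k^2 - 16*k + 21)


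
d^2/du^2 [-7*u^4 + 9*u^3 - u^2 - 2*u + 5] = -84*u^2 + 54*u - 2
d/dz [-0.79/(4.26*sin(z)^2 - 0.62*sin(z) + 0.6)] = (6.7308*sin(z) - 0.4898)*cos(z)/(4.26*sin(z)^2 - 0.62*sin(z) + 0.6)^2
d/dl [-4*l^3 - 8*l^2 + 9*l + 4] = -12*l^2 - 16*l + 9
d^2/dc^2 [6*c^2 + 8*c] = 12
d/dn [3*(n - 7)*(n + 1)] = 6*n - 18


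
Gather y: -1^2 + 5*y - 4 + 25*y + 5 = 30*y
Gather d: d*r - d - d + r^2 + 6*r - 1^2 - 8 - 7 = d*(r - 2) + r^2 + 6*r - 16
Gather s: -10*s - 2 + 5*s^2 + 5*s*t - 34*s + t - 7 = 5*s^2 + s*(5*t - 44) + t - 9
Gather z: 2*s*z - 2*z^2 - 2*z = -2*z^2 + z*(2*s - 2)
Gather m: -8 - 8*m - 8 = -8*m - 16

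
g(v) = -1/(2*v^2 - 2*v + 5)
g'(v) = -(2 - 4*v)/(2*v^2 - 2*v + 5)^2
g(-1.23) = -0.10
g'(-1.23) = -0.06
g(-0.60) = -0.14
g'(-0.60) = -0.09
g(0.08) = -0.21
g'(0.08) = -0.07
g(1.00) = -0.20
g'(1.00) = 0.08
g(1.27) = -0.18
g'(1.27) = 0.10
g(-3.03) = -0.03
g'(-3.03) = -0.02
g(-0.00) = -0.20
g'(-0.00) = -0.08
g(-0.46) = -0.16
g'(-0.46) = -0.10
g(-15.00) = 0.00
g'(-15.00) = 0.00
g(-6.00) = -0.01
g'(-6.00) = 0.00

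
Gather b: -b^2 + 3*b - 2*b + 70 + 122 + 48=-b^2 + b + 240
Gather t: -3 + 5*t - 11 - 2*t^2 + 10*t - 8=-2*t^2 + 15*t - 22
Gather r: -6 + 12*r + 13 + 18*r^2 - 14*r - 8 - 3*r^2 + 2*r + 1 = 15*r^2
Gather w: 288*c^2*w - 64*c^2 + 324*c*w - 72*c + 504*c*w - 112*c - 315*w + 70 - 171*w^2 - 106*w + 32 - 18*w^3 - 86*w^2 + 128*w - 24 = -64*c^2 - 184*c - 18*w^3 - 257*w^2 + w*(288*c^2 + 828*c - 293) + 78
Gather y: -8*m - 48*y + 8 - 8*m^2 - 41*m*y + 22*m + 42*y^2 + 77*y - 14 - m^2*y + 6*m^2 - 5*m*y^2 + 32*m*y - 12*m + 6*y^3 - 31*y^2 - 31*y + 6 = -2*m^2 + 2*m + 6*y^3 + y^2*(11 - 5*m) + y*(-m^2 - 9*m - 2)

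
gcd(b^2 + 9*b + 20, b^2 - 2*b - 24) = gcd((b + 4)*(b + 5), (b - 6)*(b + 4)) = b + 4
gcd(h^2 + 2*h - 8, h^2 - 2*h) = h - 2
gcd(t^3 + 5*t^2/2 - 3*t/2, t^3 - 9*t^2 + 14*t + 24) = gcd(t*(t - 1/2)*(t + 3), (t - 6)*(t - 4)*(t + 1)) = 1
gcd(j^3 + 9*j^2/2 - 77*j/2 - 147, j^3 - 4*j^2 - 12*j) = j - 6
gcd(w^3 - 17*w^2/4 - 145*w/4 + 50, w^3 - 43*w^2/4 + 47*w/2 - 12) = w - 8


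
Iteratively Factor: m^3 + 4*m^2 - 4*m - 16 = (m + 4)*(m^2 - 4) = (m - 2)*(m + 4)*(m + 2)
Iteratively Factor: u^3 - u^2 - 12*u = (u)*(u^2 - u - 12) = u*(u - 4)*(u + 3)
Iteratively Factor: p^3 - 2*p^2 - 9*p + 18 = (p - 2)*(p^2 - 9) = (p - 3)*(p - 2)*(p + 3)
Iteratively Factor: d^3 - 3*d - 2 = (d + 1)*(d^2 - d - 2) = (d + 1)^2*(d - 2)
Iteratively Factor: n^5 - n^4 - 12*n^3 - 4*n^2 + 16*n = (n - 1)*(n^4 - 12*n^2 - 16*n) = (n - 1)*(n + 2)*(n^3 - 2*n^2 - 8*n) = (n - 1)*(n + 2)^2*(n^2 - 4*n) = n*(n - 1)*(n + 2)^2*(n - 4)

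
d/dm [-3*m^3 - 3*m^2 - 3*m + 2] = -9*m^2 - 6*m - 3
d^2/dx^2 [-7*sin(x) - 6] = 7*sin(x)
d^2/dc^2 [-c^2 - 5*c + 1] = -2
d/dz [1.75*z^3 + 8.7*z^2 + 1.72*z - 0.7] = 5.25*z^2 + 17.4*z + 1.72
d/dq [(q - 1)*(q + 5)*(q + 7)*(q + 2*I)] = 4*q^3 + q^2*(33 + 6*I) + q*(46 + 44*I) - 35 + 46*I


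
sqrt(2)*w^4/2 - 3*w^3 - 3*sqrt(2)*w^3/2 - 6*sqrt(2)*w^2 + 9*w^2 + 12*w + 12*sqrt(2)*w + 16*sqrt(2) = (w - 4)*(w + 1)*(w - 4*sqrt(2))*(sqrt(2)*w/2 + 1)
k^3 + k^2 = k^2*(k + 1)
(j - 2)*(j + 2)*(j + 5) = j^3 + 5*j^2 - 4*j - 20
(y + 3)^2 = y^2 + 6*y + 9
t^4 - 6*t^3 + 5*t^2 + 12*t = t*(t - 4)*(t - 3)*(t + 1)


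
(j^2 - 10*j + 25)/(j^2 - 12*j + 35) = (j - 5)/(j - 7)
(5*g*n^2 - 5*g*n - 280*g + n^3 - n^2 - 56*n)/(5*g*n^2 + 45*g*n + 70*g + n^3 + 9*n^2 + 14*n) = (n - 8)/(n + 2)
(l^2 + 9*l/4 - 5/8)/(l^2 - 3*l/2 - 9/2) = (-8*l^2 - 18*l + 5)/(4*(-2*l^2 + 3*l + 9))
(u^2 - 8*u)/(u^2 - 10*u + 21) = u*(u - 8)/(u^2 - 10*u + 21)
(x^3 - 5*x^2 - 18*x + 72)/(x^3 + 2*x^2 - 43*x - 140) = (x^2 - 9*x + 18)/(x^2 - 2*x - 35)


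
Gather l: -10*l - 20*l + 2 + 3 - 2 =3 - 30*l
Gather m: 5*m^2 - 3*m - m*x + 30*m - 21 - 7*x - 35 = 5*m^2 + m*(27 - x) - 7*x - 56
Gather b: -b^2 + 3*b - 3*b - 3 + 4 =1 - b^2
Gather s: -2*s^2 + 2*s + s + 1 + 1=-2*s^2 + 3*s + 2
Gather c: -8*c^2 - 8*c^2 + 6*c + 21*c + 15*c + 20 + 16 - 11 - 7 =-16*c^2 + 42*c + 18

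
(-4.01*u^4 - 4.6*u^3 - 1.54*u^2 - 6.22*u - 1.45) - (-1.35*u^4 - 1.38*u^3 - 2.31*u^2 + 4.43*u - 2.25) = -2.66*u^4 - 3.22*u^3 + 0.77*u^2 - 10.65*u + 0.8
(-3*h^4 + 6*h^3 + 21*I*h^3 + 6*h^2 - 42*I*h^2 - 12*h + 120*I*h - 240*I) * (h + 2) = -3*h^5 + 21*I*h^4 + 18*h^3 + 36*I*h^2 - 24*h - 480*I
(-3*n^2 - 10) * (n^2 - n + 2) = -3*n^4 + 3*n^3 - 16*n^2 + 10*n - 20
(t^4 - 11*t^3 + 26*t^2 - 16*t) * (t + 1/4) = t^5 - 43*t^4/4 + 93*t^3/4 - 19*t^2/2 - 4*t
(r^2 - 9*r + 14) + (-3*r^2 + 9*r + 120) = 134 - 2*r^2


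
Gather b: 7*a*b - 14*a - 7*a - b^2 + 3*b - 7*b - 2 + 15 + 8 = -21*a - b^2 + b*(7*a - 4) + 21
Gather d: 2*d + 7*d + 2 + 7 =9*d + 9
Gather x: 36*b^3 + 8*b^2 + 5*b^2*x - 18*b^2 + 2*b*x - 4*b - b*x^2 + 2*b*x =36*b^3 - 10*b^2 - b*x^2 - 4*b + x*(5*b^2 + 4*b)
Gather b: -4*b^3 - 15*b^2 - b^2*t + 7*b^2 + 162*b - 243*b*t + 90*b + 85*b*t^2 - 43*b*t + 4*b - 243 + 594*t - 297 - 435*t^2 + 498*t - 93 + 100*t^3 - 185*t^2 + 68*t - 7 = -4*b^3 + b^2*(-t - 8) + b*(85*t^2 - 286*t + 256) + 100*t^3 - 620*t^2 + 1160*t - 640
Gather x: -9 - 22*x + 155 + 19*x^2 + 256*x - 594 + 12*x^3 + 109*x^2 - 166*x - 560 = 12*x^3 + 128*x^2 + 68*x - 1008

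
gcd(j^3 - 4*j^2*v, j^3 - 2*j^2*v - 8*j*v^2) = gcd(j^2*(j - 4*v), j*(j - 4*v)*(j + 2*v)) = -j^2 + 4*j*v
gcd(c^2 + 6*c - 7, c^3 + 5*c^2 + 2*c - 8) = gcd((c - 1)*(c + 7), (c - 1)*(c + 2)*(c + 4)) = c - 1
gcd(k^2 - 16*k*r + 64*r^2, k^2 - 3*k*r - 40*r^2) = -k + 8*r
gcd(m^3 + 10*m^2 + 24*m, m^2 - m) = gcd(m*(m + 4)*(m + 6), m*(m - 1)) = m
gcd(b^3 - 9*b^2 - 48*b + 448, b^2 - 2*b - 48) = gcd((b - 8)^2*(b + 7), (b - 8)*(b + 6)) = b - 8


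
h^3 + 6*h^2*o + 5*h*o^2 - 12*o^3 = (h - o)*(h + 3*o)*(h + 4*o)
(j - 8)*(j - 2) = j^2 - 10*j + 16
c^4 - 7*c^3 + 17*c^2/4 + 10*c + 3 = (c - 6)*(c - 2)*(c + 1/2)^2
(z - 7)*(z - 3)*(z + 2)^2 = z^4 - 6*z^3 - 15*z^2 + 44*z + 84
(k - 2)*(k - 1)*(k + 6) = k^3 + 3*k^2 - 16*k + 12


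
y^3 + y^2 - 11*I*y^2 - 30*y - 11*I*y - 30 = (y + 1)*(y - 6*I)*(y - 5*I)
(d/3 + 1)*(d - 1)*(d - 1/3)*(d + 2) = d^4/3 + 11*d^3/9 - d^2/9 - 19*d/9 + 2/3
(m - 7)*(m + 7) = m^2 - 49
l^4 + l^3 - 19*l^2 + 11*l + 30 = (l - 3)*(l - 2)*(l + 1)*(l + 5)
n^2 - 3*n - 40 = (n - 8)*(n + 5)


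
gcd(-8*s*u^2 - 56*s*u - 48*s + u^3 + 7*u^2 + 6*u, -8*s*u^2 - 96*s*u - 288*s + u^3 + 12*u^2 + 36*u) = 8*s*u + 48*s - u^2 - 6*u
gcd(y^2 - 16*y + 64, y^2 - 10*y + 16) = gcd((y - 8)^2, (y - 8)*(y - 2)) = y - 8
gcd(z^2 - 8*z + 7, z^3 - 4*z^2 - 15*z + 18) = z - 1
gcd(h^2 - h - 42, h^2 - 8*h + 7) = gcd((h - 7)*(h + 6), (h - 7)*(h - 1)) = h - 7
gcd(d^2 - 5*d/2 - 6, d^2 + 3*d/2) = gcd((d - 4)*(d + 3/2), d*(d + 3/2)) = d + 3/2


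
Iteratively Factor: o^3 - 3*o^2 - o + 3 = (o - 1)*(o^2 - 2*o - 3) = (o - 3)*(o - 1)*(o + 1)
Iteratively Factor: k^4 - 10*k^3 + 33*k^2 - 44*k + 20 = (k - 2)*(k^3 - 8*k^2 + 17*k - 10) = (k - 2)^2*(k^2 - 6*k + 5) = (k - 2)^2*(k - 1)*(k - 5)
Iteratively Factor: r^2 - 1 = (r - 1)*(r + 1)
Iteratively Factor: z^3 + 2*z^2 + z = (z)*(z^2 + 2*z + 1) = z*(z + 1)*(z + 1)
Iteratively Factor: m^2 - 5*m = (m - 5)*(m)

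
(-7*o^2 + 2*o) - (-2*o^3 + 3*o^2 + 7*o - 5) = 2*o^3 - 10*o^2 - 5*o + 5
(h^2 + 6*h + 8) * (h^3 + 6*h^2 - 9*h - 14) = h^5 + 12*h^4 + 35*h^3 - 20*h^2 - 156*h - 112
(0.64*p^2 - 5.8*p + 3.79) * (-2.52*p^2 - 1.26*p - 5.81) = -1.6128*p^4 + 13.8096*p^3 - 5.9612*p^2 + 28.9226*p - 22.0199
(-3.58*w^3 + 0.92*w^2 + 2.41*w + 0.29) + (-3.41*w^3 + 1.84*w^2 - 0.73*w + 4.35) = -6.99*w^3 + 2.76*w^2 + 1.68*w + 4.64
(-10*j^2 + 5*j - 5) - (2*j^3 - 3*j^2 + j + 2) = -2*j^3 - 7*j^2 + 4*j - 7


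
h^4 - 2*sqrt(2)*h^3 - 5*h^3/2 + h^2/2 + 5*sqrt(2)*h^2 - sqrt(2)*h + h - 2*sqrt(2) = (h - 2)*(h - 1)*(h + 1/2)*(h - 2*sqrt(2))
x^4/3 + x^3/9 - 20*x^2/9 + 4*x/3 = x*(x/3 + 1)*(x - 2)*(x - 2/3)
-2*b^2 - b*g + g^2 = (-2*b + g)*(b + g)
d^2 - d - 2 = (d - 2)*(d + 1)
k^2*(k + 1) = k^3 + k^2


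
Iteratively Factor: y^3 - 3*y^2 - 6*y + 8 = (y + 2)*(y^2 - 5*y + 4) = (y - 4)*(y + 2)*(y - 1)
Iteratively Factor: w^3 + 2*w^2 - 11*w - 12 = (w + 4)*(w^2 - 2*w - 3) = (w - 3)*(w + 4)*(w + 1)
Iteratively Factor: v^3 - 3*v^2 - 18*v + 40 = (v - 5)*(v^2 + 2*v - 8) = (v - 5)*(v + 4)*(v - 2)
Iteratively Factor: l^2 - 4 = (l + 2)*(l - 2)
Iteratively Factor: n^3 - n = (n)*(n^2 - 1) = n*(n - 1)*(n + 1)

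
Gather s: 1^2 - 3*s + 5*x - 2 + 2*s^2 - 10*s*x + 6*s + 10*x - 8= 2*s^2 + s*(3 - 10*x) + 15*x - 9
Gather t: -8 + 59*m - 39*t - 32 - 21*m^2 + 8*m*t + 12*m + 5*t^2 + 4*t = -21*m^2 + 71*m + 5*t^2 + t*(8*m - 35) - 40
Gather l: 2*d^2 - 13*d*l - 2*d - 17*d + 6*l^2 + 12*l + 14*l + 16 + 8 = 2*d^2 - 19*d + 6*l^2 + l*(26 - 13*d) + 24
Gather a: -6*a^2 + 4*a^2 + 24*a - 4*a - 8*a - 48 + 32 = -2*a^2 + 12*a - 16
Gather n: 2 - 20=-18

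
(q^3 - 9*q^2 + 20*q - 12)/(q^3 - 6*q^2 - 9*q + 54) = (q^2 - 3*q + 2)/(q^2 - 9)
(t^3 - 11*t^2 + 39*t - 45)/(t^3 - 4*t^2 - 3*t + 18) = (t - 5)/(t + 2)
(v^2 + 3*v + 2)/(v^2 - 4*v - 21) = (v^2 + 3*v + 2)/(v^2 - 4*v - 21)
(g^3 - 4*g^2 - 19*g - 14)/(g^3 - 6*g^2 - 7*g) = (g + 2)/g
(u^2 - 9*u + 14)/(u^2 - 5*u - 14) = (u - 2)/(u + 2)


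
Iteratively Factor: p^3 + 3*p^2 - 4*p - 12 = (p + 2)*(p^2 + p - 6) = (p - 2)*(p + 2)*(p + 3)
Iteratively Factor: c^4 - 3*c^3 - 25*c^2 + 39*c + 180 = (c + 3)*(c^3 - 6*c^2 - 7*c + 60) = (c - 5)*(c + 3)*(c^2 - c - 12) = (c - 5)*(c - 4)*(c + 3)*(c + 3)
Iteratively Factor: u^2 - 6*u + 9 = (u - 3)*(u - 3)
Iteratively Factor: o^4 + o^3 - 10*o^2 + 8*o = (o)*(o^3 + o^2 - 10*o + 8) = o*(o - 1)*(o^2 + 2*o - 8) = o*(o - 1)*(o + 4)*(o - 2)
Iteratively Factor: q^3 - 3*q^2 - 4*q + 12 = (q - 3)*(q^2 - 4) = (q - 3)*(q - 2)*(q + 2)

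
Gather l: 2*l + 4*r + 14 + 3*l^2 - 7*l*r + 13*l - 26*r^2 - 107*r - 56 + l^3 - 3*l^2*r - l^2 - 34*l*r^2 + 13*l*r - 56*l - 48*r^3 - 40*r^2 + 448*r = l^3 + l^2*(2 - 3*r) + l*(-34*r^2 + 6*r - 41) - 48*r^3 - 66*r^2 + 345*r - 42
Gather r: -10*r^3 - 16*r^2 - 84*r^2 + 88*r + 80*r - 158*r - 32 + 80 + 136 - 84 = -10*r^3 - 100*r^2 + 10*r + 100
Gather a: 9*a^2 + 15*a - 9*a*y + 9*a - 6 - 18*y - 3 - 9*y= 9*a^2 + a*(24 - 9*y) - 27*y - 9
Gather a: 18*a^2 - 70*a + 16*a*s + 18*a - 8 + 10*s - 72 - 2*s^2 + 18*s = 18*a^2 + a*(16*s - 52) - 2*s^2 + 28*s - 80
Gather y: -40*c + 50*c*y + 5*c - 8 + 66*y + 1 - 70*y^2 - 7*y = -35*c - 70*y^2 + y*(50*c + 59) - 7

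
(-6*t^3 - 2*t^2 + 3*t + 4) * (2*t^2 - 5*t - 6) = -12*t^5 + 26*t^4 + 52*t^3 + 5*t^2 - 38*t - 24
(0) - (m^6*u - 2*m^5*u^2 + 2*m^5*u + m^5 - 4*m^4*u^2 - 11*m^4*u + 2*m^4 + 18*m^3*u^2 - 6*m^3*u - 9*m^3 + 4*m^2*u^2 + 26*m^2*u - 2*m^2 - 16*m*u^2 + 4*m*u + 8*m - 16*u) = -m^6*u + 2*m^5*u^2 - 2*m^5*u - m^5 + 4*m^4*u^2 + 11*m^4*u - 2*m^4 - 18*m^3*u^2 + 6*m^3*u + 9*m^3 - 4*m^2*u^2 - 26*m^2*u + 2*m^2 + 16*m*u^2 - 4*m*u - 8*m + 16*u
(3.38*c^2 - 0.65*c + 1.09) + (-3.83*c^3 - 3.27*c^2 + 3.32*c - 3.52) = -3.83*c^3 + 0.11*c^2 + 2.67*c - 2.43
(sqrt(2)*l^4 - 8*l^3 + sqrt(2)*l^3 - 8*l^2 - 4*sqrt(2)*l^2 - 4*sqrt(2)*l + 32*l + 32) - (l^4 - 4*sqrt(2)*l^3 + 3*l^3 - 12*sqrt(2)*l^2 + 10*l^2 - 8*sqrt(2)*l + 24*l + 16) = -l^4 + sqrt(2)*l^4 - 11*l^3 + 5*sqrt(2)*l^3 - 18*l^2 + 8*sqrt(2)*l^2 + 4*sqrt(2)*l + 8*l + 16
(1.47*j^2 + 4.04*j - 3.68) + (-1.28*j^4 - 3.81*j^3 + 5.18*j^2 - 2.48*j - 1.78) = -1.28*j^4 - 3.81*j^3 + 6.65*j^2 + 1.56*j - 5.46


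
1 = 1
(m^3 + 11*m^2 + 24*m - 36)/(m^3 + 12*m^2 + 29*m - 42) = (m + 6)/(m + 7)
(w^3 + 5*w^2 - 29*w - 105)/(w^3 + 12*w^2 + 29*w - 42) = (w^2 - 2*w - 15)/(w^2 + 5*w - 6)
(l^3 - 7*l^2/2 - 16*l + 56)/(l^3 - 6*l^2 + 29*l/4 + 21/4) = 2*(l^2 - 16)/(2*l^2 - 5*l - 3)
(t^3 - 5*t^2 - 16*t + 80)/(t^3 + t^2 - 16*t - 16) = (t - 5)/(t + 1)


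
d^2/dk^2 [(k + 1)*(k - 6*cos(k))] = 2*(3*k + 3)*cos(k) + 12*sin(k) + 2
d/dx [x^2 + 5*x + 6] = 2*x + 5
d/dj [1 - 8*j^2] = -16*j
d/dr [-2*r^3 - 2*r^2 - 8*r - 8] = -6*r^2 - 4*r - 8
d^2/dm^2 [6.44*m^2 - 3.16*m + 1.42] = 12.8800000000000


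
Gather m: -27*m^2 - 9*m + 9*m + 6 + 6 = 12 - 27*m^2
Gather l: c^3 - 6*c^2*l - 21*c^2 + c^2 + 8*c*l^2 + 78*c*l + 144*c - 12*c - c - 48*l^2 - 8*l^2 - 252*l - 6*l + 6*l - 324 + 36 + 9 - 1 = c^3 - 20*c^2 + 131*c + l^2*(8*c - 56) + l*(-6*c^2 + 78*c - 252) - 280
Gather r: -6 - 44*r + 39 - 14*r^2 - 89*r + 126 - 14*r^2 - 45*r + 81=-28*r^2 - 178*r + 240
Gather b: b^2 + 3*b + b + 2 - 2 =b^2 + 4*b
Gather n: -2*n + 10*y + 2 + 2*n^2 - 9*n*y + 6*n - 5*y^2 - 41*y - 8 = 2*n^2 + n*(4 - 9*y) - 5*y^2 - 31*y - 6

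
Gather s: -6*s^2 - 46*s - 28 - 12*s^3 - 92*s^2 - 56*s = -12*s^3 - 98*s^2 - 102*s - 28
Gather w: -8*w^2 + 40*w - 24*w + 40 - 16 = -8*w^2 + 16*w + 24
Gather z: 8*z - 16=8*z - 16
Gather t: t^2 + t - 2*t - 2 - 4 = t^2 - t - 6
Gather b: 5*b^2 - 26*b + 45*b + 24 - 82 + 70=5*b^2 + 19*b + 12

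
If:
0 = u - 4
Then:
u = 4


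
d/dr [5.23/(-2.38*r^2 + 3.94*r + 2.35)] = (24.8948*r - 20.6062)/(-2.38*r^2 + 3.94*r + 2.35)^2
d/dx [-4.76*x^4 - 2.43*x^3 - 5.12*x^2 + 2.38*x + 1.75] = -19.04*x^3 - 7.29*x^2 - 10.24*x + 2.38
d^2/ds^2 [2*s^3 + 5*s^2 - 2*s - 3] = 12*s + 10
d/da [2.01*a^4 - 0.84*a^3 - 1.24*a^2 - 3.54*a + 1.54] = 8.04*a^3 - 2.52*a^2 - 2.48*a - 3.54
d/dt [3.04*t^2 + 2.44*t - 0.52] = 6.08*t + 2.44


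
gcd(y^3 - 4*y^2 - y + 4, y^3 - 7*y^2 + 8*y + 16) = y^2 - 3*y - 4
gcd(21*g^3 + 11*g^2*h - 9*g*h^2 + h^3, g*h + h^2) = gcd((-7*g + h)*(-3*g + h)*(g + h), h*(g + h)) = g + h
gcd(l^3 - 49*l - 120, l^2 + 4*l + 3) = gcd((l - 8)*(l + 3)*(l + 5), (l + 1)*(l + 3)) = l + 3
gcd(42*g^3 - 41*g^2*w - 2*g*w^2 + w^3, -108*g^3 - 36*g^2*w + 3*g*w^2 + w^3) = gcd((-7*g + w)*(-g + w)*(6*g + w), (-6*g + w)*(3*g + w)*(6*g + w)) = 6*g + w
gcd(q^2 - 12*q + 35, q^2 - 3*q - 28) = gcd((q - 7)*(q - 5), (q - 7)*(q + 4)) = q - 7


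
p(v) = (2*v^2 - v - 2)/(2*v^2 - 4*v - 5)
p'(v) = (4 - 4*v)*(2*v^2 - v - 2)/(2*v^2 - 4*v - 5)^2 + (4*v - 1)/(2*v^2 - 4*v - 5) = 3*(-2*v^2 - 4*v - 1)/(4*v^4 - 16*v^3 - 4*v^2 + 40*v + 25)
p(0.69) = 0.26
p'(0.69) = -0.31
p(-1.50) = 0.73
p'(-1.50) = 0.05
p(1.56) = -0.21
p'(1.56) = -0.89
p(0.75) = 0.24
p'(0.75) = -0.33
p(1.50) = -0.15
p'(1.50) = -0.82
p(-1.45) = 0.73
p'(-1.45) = 0.07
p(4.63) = 1.87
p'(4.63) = -0.50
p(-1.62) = 0.72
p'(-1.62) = 0.02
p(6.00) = 1.49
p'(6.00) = -0.16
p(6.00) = 1.49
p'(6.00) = -0.16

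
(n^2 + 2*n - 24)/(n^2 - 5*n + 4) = (n + 6)/(n - 1)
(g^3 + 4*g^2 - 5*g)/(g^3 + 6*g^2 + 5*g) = (g - 1)/(g + 1)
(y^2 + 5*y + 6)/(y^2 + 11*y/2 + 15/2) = 2*(y + 2)/(2*y + 5)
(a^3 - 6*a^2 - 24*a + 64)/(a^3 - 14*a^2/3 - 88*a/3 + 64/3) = 3*(a - 2)/(3*a - 2)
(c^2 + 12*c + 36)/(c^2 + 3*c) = (c^2 + 12*c + 36)/(c*(c + 3))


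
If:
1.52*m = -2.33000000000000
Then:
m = -1.53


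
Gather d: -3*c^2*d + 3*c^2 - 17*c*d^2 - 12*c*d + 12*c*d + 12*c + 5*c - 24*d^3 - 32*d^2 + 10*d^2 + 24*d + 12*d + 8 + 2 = 3*c^2 + 17*c - 24*d^3 + d^2*(-17*c - 22) + d*(36 - 3*c^2) + 10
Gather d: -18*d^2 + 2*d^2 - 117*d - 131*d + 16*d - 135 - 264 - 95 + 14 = -16*d^2 - 232*d - 480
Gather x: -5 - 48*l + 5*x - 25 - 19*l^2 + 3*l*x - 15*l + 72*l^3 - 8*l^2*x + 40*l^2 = 72*l^3 + 21*l^2 - 63*l + x*(-8*l^2 + 3*l + 5) - 30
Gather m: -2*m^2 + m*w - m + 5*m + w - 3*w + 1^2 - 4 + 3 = -2*m^2 + m*(w + 4) - 2*w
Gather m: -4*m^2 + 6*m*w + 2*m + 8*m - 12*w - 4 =-4*m^2 + m*(6*w + 10) - 12*w - 4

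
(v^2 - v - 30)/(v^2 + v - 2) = (v^2 - v - 30)/(v^2 + v - 2)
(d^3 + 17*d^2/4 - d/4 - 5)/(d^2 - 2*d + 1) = (d^2 + 21*d/4 + 5)/(d - 1)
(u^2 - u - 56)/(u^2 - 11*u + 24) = (u + 7)/(u - 3)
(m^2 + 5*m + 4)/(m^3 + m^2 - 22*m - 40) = (m + 1)/(m^2 - 3*m - 10)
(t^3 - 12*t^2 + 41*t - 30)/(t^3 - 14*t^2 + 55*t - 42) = (t - 5)/(t - 7)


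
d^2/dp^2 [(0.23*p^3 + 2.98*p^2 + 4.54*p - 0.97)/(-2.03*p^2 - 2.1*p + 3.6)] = (1.77635683940025e-15*p^5 - 17.400572*p^3 - 96.250602*p^2 - 192.14406*p - 123.15348)/(8.365427*p^6 + 25.96167*p^5 - 17.64882*p^4 - 82.8198*p^3 + 31.2984*p^2 + 81.648*p - 46.656)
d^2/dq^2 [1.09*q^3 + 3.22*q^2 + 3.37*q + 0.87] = 6.54*q + 6.44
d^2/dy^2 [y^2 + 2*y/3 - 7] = 2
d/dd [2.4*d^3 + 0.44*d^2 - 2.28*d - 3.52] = 7.2*d^2 + 0.88*d - 2.28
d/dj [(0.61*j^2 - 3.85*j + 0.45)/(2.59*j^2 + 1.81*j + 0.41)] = (11.0756*j^2 - 1.8308*j - 2.393)/(6.7081*j^4 + 9.3758*j^3 + 5.3999*j^2 + 1.4842*j + 0.1681)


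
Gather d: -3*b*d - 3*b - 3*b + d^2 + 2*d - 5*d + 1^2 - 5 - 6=-6*b + d^2 + d*(-3*b - 3) - 10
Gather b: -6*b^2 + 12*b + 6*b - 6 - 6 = -6*b^2 + 18*b - 12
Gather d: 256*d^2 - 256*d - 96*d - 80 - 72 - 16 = 256*d^2 - 352*d - 168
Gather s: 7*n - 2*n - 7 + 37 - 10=5*n + 20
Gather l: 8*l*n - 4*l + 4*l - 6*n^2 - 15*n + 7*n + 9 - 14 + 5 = 8*l*n - 6*n^2 - 8*n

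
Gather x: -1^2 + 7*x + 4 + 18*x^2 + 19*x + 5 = 18*x^2 + 26*x + 8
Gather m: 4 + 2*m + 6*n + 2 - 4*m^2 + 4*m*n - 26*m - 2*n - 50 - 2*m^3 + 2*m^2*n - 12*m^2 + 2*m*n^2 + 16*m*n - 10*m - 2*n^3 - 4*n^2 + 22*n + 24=-2*m^3 + m^2*(2*n - 16) + m*(2*n^2 + 20*n - 34) - 2*n^3 - 4*n^2 + 26*n - 20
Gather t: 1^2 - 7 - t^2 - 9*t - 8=-t^2 - 9*t - 14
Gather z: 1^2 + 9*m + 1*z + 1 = 9*m + z + 2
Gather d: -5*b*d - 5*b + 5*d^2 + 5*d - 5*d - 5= -5*b*d - 5*b + 5*d^2 - 5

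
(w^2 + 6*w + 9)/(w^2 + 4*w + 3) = (w + 3)/(w + 1)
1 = 1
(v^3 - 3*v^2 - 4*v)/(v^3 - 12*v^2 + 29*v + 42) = v*(v - 4)/(v^2 - 13*v + 42)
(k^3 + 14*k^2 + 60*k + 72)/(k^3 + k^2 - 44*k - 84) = (k + 6)/(k - 7)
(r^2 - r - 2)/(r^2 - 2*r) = (r + 1)/r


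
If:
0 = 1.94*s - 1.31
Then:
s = 0.68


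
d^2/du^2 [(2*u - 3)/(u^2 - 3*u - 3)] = 2*(3 - 2*u)*(-3*u^2 + 9*u + (2*u - 3)^2 + 9)/(-u^2 + 3*u + 3)^3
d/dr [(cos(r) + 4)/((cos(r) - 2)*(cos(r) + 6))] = (cos(r)^2 + 8*cos(r) + 28)*sin(r)/((cos(r) - 2)^2*(cos(r) + 6)^2)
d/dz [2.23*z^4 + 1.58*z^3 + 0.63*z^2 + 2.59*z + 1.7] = 8.92*z^3 + 4.74*z^2 + 1.26*z + 2.59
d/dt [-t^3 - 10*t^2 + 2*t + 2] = -3*t^2 - 20*t + 2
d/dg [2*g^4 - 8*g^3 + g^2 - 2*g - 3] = 8*g^3 - 24*g^2 + 2*g - 2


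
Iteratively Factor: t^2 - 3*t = (t - 3)*(t)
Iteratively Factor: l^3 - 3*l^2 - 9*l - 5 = (l + 1)*(l^2 - 4*l - 5) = (l + 1)^2*(l - 5)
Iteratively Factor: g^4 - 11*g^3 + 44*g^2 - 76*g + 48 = (g - 2)*(g^3 - 9*g^2 + 26*g - 24) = (g - 3)*(g - 2)*(g^2 - 6*g + 8) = (g - 3)*(g - 2)^2*(g - 4)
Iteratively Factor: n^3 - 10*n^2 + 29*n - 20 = (n - 5)*(n^2 - 5*n + 4) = (n - 5)*(n - 4)*(n - 1)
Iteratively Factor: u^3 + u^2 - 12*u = (u - 3)*(u^2 + 4*u) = (u - 3)*(u + 4)*(u)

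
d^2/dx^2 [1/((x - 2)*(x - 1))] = 2*((x - 2)^2 + (x - 2)*(x - 1) + (x - 1)^2)/((x - 2)^3*(x - 1)^3)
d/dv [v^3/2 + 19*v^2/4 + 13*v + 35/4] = 3*v^2/2 + 19*v/2 + 13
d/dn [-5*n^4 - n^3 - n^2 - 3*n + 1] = -20*n^3 - 3*n^2 - 2*n - 3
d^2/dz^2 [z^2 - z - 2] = 2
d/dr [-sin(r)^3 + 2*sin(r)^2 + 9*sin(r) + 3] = (-3*sin(r)^2 + 4*sin(r) + 9)*cos(r)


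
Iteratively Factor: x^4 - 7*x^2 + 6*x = (x - 2)*(x^3 + 2*x^2 - 3*x) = (x - 2)*(x + 3)*(x^2 - x) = (x - 2)*(x - 1)*(x + 3)*(x)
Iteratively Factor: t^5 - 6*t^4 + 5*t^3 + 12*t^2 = (t - 4)*(t^4 - 2*t^3 - 3*t^2) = (t - 4)*(t - 3)*(t^3 + t^2) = (t - 4)*(t - 3)*(t + 1)*(t^2) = t*(t - 4)*(t - 3)*(t + 1)*(t)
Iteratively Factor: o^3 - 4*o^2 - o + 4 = (o - 4)*(o^2 - 1) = (o - 4)*(o + 1)*(o - 1)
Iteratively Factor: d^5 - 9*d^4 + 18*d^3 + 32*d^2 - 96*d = (d - 4)*(d^4 - 5*d^3 - 2*d^2 + 24*d) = d*(d - 4)*(d^3 - 5*d^2 - 2*d + 24) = d*(d - 4)*(d + 2)*(d^2 - 7*d + 12) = d*(d - 4)^2*(d + 2)*(d - 3)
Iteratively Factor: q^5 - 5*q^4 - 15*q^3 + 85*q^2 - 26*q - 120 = (q + 4)*(q^4 - 9*q^3 + 21*q^2 + q - 30) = (q + 1)*(q + 4)*(q^3 - 10*q^2 + 31*q - 30) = (q - 5)*(q + 1)*(q + 4)*(q^2 - 5*q + 6) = (q - 5)*(q - 3)*(q + 1)*(q + 4)*(q - 2)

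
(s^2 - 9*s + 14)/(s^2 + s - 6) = (s - 7)/(s + 3)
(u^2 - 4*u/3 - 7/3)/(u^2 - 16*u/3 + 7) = (u + 1)/(u - 3)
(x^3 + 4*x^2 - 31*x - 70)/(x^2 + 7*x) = x - 3 - 10/x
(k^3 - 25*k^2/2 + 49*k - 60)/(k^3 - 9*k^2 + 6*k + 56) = (k^2 - 17*k/2 + 15)/(k^2 - 5*k - 14)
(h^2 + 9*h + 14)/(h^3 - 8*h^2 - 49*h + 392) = (h + 2)/(h^2 - 15*h + 56)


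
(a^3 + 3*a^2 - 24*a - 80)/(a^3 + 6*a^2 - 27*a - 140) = (a + 4)/(a + 7)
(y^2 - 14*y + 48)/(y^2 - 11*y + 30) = (y - 8)/(y - 5)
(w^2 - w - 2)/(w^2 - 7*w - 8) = (w - 2)/(w - 8)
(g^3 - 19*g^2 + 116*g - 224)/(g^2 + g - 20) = (g^2 - 15*g + 56)/(g + 5)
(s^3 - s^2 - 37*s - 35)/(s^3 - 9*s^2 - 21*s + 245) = (s + 1)/(s - 7)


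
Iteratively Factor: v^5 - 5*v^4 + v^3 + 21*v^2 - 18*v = (v)*(v^4 - 5*v^3 + v^2 + 21*v - 18) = v*(v - 3)*(v^3 - 2*v^2 - 5*v + 6) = v*(v - 3)*(v + 2)*(v^2 - 4*v + 3) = v*(v - 3)^2*(v + 2)*(v - 1)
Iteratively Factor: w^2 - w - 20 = (w - 5)*(w + 4)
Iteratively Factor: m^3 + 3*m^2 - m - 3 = (m - 1)*(m^2 + 4*m + 3) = (m - 1)*(m + 1)*(m + 3)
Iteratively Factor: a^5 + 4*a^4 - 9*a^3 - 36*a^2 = (a)*(a^4 + 4*a^3 - 9*a^2 - 36*a) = a*(a - 3)*(a^3 + 7*a^2 + 12*a) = a*(a - 3)*(a + 4)*(a^2 + 3*a) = a*(a - 3)*(a + 3)*(a + 4)*(a)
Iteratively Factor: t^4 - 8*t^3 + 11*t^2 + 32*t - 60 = (t - 2)*(t^3 - 6*t^2 - t + 30) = (t - 5)*(t - 2)*(t^2 - t - 6) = (t - 5)*(t - 3)*(t - 2)*(t + 2)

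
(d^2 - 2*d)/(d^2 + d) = (d - 2)/(d + 1)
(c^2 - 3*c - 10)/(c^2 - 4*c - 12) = (c - 5)/(c - 6)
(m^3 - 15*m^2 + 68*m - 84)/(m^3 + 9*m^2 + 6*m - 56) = (m^2 - 13*m + 42)/(m^2 + 11*m + 28)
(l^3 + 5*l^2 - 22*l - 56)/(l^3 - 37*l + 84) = (l + 2)/(l - 3)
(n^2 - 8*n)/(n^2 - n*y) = (n - 8)/(n - y)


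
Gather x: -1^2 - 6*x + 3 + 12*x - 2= 6*x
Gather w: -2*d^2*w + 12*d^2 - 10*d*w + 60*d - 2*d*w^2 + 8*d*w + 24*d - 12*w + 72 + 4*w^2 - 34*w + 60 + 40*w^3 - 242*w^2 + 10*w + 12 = 12*d^2 + 84*d + 40*w^3 + w^2*(-2*d - 238) + w*(-2*d^2 - 2*d - 36) + 144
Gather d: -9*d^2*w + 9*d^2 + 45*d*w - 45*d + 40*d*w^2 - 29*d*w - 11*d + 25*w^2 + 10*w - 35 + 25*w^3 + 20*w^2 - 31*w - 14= d^2*(9 - 9*w) + d*(40*w^2 + 16*w - 56) + 25*w^3 + 45*w^2 - 21*w - 49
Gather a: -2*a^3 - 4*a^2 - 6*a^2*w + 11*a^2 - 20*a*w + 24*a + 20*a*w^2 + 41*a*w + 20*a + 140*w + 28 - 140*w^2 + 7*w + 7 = -2*a^3 + a^2*(7 - 6*w) + a*(20*w^2 + 21*w + 44) - 140*w^2 + 147*w + 35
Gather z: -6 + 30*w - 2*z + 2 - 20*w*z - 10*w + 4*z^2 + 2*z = -20*w*z + 20*w + 4*z^2 - 4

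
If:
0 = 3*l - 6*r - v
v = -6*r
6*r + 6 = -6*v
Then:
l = 0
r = 1/5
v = -6/5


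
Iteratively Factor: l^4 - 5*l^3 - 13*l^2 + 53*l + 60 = (l + 1)*(l^3 - 6*l^2 - 7*l + 60) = (l + 1)*(l + 3)*(l^2 - 9*l + 20) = (l - 5)*(l + 1)*(l + 3)*(l - 4)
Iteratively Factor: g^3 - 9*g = (g - 3)*(g^2 + 3*g) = (g - 3)*(g + 3)*(g)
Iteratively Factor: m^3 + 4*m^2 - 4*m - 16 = (m + 4)*(m^2 - 4) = (m - 2)*(m + 4)*(m + 2)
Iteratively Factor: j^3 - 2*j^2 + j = (j - 1)*(j^2 - j) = j*(j - 1)*(j - 1)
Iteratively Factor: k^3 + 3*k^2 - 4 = (k + 2)*(k^2 + k - 2) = (k + 2)^2*(k - 1)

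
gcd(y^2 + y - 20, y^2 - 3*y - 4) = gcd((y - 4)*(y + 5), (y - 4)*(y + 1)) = y - 4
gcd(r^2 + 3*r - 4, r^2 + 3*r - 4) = r^2 + 3*r - 4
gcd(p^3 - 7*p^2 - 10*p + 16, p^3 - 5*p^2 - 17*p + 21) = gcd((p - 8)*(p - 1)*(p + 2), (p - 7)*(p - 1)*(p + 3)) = p - 1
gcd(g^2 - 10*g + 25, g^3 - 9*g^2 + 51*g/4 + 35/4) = 1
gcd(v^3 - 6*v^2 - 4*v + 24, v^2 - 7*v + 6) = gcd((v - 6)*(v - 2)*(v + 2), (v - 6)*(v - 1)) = v - 6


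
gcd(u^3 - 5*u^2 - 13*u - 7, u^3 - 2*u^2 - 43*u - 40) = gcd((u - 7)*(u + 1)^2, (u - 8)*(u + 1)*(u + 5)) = u + 1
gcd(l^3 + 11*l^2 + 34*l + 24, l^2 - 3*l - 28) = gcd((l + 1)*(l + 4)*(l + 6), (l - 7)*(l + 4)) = l + 4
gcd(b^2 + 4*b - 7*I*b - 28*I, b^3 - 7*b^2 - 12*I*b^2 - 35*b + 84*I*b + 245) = b - 7*I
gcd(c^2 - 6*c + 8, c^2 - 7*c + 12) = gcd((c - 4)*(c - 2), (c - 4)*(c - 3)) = c - 4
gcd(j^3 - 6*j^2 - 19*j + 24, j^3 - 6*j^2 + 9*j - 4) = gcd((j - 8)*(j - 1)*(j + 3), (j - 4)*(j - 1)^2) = j - 1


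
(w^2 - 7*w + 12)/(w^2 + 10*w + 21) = (w^2 - 7*w + 12)/(w^2 + 10*w + 21)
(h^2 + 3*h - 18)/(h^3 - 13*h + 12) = (h + 6)/(h^2 + 3*h - 4)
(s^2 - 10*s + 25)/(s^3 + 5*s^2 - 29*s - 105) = (s - 5)/(s^2 + 10*s + 21)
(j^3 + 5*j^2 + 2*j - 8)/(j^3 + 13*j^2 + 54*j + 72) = (j^2 + j - 2)/(j^2 + 9*j + 18)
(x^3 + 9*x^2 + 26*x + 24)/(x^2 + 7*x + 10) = (x^2 + 7*x + 12)/(x + 5)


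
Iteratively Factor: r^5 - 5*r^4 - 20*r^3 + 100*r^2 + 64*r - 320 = (r - 2)*(r^4 - 3*r^3 - 26*r^2 + 48*r + 160) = (r - 5)*(r - 2)*(r^3 + 2*r^2 - 16*r - 32) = (r - 5)*(r - 4)*(r - 2)*(r^2 + 6*r + 8) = (r - 5)*(r - 4)*(r - 2)*(r + 4)*(r + 2)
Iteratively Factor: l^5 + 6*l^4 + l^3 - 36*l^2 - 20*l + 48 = (l - 1)*(l^4 + 7*l^3 + 8*l^2 - 28*l - 48) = (l - 2)*(l - 1)*(l^3 + 9*l^2 + 26*l + 24) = (l - 2)*(l - 1)*(l + 2)*(l^2 + 7*l + 12) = (l - 2)*(l - 1)*(l + 2)*(l + 3)*(l + 4)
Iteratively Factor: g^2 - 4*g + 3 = (g - 3)*(g - 1)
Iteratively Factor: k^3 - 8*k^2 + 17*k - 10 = (k - 5)*(k^2 - 3*k + 2) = (k - 5)*(k - 1)*(k - 2)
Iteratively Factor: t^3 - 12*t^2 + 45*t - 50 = (t - 5)*(t^2 - 7*t + 10) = (t - 5)*(t - 2)*(t - 5)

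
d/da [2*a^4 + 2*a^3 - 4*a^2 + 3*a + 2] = 8*a^3 + 6*a^2 - 8*a + 3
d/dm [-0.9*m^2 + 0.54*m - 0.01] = 0.54 - 1.8*m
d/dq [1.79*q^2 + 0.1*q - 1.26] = 3.58*q + 0.1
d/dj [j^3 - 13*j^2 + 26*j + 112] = 3*j^2 - 26*j + 26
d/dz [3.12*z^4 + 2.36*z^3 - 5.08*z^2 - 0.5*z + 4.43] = 12.48*z^3 + 7.08*z^2 - 10.16*z - 0.5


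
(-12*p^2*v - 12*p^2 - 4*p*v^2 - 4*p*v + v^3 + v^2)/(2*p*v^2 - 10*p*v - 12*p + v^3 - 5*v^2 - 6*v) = (-6*p + v)/(v - 6)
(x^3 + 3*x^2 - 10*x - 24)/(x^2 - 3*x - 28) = (x^2 - x - 6)/(x - 7)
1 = 1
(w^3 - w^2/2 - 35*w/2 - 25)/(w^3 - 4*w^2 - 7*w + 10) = (w + 5/2)/(w - 1)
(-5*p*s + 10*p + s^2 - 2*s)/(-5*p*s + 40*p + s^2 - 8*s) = (s - 2)/(s - 8)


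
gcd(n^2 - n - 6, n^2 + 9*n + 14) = n + 2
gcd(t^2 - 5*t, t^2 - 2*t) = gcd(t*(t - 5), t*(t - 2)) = t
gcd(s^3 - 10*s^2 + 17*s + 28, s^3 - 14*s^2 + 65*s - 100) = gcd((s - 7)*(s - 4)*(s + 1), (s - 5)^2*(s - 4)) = s - 4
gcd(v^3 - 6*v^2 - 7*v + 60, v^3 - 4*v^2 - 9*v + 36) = v^2 - v - 12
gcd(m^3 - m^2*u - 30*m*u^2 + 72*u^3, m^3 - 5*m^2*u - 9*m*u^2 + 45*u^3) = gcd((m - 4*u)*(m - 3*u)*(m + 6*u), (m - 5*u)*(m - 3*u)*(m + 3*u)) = -m + 3*u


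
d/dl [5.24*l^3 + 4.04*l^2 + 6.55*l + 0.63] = 15.72*l^2 + 8.08*l + 6.55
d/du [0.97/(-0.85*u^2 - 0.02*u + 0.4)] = (1.649*u + 0.0194)/(0.85*u^2 + 0.02*u - 0.4)^2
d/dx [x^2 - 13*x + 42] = 2*x - 13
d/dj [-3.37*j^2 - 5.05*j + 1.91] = -6.74*j - 5.05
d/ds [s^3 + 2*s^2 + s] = 3*s^2 + 4*s + 1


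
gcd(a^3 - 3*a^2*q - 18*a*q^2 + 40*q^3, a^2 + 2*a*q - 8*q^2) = -a^2 - 2*a*q + 8*q^2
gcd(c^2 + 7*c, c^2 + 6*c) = c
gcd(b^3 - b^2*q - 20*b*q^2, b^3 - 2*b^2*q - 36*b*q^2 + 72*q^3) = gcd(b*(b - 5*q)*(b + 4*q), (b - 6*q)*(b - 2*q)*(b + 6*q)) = 1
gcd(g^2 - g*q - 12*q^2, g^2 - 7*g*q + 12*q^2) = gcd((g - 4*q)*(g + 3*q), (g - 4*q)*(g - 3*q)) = -g + 4*q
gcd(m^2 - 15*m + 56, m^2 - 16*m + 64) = m - 8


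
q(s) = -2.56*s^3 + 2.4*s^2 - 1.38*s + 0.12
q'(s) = -7.68*s^2 + 4.8*s - 1.38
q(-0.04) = 0.18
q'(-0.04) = -1.58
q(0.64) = -0.45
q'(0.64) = -1.45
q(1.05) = -1.65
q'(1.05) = -4.81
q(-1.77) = 24.28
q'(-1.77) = -33.94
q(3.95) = -125.66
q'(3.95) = -102.25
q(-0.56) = 2.10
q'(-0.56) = -6.48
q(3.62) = -94.87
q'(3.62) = -84.65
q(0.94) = -1.18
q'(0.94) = -3.65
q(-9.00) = 2073.18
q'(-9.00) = -666.66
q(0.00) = 0.12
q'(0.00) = -1.38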